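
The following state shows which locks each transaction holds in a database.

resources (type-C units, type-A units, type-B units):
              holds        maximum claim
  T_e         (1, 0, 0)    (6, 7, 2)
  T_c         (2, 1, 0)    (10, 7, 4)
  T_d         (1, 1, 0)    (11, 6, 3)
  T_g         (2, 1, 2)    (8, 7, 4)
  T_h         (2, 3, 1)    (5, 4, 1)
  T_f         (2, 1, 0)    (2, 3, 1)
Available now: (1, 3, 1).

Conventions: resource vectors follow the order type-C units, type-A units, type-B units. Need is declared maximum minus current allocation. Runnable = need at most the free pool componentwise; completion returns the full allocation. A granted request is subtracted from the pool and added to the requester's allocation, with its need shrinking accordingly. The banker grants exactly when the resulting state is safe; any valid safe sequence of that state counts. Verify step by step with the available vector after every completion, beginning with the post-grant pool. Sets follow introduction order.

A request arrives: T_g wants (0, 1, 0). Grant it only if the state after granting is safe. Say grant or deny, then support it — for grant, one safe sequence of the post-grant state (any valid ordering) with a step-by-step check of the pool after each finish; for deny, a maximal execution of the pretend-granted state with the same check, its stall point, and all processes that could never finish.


DENY — the pretend-granted state is unsafe.
Key observation: after T_f, T_h the pool peaks at (5, 6, 2), and each blocked process is short somewhere: T_e on type-A units; T_c on type-C units, type-B units; T_d on type-C units, type-B units; T_g on type-C units.
On the post-grant state, T_f, T_h is a maximal run — nothing extends it. Verifying each step:
  pool = (1, 2, 1)
  run T_f (needs (0, 2, 1), free (1, 2, 1)); after release of (2, 1, 0) the pool is (3, 3, 1)
  run T_h (needs (3, 1, 0), free (3, 3, 1)); after release of (2, 3, 1) the pool is (5, 6, 2)
  T_e cannot run: need (5, 7, 2) vs free (5, 6, 2) (insufficient type-A units)
  T_c cannot run: need (8, 6, 4) vs free (5, 6, 2) (insufficient type-C units and type-B units)
  T_d cannot run: need (10, 5, 3) vs free (5, 6, 2) (insufficient type-C units and type-B units)
  T_g cannot run: need (6, 5, 2) vs free (5, 6, 2) (insufficient type-C units)
Processes that could never finish after the grant: T_e, T_c, T_d and T_g.


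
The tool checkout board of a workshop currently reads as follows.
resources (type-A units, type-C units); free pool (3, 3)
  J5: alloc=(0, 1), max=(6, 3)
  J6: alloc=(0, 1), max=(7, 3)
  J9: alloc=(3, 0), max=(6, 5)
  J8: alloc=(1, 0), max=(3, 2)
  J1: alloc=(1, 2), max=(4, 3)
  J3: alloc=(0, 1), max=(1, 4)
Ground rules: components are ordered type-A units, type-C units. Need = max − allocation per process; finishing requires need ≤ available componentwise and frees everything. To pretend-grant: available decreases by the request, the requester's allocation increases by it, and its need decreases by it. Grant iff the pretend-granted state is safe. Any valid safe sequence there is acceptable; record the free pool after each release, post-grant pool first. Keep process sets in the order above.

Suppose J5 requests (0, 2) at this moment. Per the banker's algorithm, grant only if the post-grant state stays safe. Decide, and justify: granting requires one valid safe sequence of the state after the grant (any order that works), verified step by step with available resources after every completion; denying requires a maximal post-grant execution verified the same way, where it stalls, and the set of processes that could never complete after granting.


DENY: after the grant no complete ordering would exist.
Key observation: after J1, J8, J3 the pool peaks at (5, 4), and each blocked process is short somewhere: J5 on type-A units; J6 on type-A units; J9 on type-C units.
Pretend the grant happened; the run J1, J8, J3 goes as far as possible. Step-by-step check:
  pool = (3, 1)
  J1 needs (3, 1) <= (3, 1) -> finishes; pool += (1, 2) = (4, 3)
  J8 needs (2, 2) <= (4, 3) -> finishes; pool += (1, 0) = (5, 3)
  J3 needs (1, 3) <= (5, 3) -> finishes; pool += (0, 1) = (5, 4)
  J5 cannot run: need (6, 0) vs free (5, 4) (insufficient type-A units)
  J6 cannot run: need (7, 2) vs free (5, 4) (insufficient type-A units)
  J9 cannot run: need (3, 5) vs free (5, 4) (insufficient type-C units)
Post-grant, the permanently blocked set is J5, J6 and J9.


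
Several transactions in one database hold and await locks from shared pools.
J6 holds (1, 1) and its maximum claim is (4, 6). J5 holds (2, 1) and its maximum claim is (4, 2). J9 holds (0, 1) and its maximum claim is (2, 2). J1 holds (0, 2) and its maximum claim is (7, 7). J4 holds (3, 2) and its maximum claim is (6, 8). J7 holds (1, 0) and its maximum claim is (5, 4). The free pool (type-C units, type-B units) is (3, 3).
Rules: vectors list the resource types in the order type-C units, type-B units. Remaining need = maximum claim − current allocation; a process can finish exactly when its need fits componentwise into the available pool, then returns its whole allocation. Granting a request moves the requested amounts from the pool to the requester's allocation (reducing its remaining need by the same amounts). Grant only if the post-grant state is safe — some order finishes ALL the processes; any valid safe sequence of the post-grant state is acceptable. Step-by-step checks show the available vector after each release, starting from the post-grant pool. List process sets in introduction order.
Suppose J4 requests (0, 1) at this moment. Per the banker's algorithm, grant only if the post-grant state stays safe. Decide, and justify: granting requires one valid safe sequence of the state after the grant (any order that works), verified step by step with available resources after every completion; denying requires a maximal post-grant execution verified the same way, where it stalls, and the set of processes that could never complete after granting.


DENY. Granting would leave the state unsafe.
Key observation: J9, J5, J7 can finish, but then (6, 4) is all there is, and the blocked group's type-B units demands exceed it.
On the post-grant state, J9, J5, J7 is a maximal run — nothing extends it. Walking it through:
  pool = (3, 2)
  run J9 (needs (2, 1), free (3, 2)); after release of (0, 1) the pool is (3, 3)
  run J5 (needs (2, 1), free (3, 3)); after release of (2, 1) the pool is (5, 4)
  run J7 (needs (4, 4), free (5, 4)); after release of (1, 0) the pool is (6, 4)
  blocked: J6 wants (3, 5), pool (6, 4) — not enough type-B units
  blocked: J1 wants (7, 5), pool (6, 4) — not enough type-C units and type-B units
  blocked: J4 wants (3, 5), pool (6, 4) — not enough type-B units
Post-grant, the permanently blocked set is J6, J1 and J4.


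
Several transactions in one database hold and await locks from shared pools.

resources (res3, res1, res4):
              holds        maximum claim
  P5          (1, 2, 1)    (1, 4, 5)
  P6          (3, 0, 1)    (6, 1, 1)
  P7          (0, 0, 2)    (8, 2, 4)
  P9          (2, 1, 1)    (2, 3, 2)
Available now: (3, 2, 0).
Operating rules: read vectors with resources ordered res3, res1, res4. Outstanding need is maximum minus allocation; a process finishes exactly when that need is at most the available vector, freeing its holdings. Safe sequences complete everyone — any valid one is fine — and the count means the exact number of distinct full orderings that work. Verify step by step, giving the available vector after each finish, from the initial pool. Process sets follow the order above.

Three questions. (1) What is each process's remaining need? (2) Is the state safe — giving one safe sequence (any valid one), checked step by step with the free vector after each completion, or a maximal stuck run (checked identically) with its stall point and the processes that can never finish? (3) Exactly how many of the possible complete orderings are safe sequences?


(1) Outstanding need per process (order res3, res1, res4):
  P5: (0, 2, 4)
  P6: (3, 1, 0)
  P7: (8, 2, 2)
  P9: (0, 2, 1)
(2) SAFE, for example via the order P6, P9, P7, P5.
Key observation: P6 marks the first exact bind of the order: its need (3, 1, 0) fits the free (3, 2, 0) with zero slack on a requested resource.
Walking it through:
  pool = (3, 2, 0)
  P6: need (3, 1, 0) fits (3, 2, 0); releases (3, 0, 1), pool now (6, 2, 1)
  P9: need (0, 2, 1) fits (6, 2, 1); releases (2, 1, 1), pool now (8, 3, 2)
  P7: need (8, 2, 2) fits (8, 3, 2); releases (0, 0, 2), pool now (8, 3, 4)
  P5: need (0, 2, 4) fits (8, 3, 4); releases (1, 2, 1), pool now (9, 5, 5)
(3) Precisely 1 of the possible complete orderings is a safe sequence.


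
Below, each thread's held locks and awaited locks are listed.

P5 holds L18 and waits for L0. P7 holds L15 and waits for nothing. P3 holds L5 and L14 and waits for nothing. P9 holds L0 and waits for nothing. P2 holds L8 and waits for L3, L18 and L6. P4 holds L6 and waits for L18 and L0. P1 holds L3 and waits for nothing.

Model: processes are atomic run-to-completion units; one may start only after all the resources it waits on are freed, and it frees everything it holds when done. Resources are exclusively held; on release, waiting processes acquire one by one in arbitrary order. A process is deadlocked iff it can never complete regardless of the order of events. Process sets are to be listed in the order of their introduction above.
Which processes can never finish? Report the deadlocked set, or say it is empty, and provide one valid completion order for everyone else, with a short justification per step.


Nothing here is deadlocked.
Key observation: the waits form no ring: some process can always run, and its releases unblock the others one by one.
A valid finishing order for the others: P9, P5, P7, P1, P4, P2, P3.
Walking it through:
  P9: no waits; runs immediately, freeing L0
  run P5 (all its waits — L0 — are resolved); releases L18
  P7: no waits; runs immediately, freeing L15
  P1: no waits; runs immediately, freeing L3
  run P4 (all its waits — L18 and L0 — are resolved); releases L6
  run P2 (all its waits — L3, L18 and L6 — are resolved); releases L8
  P3: no waits; runs immediately, freeing L5 and L14


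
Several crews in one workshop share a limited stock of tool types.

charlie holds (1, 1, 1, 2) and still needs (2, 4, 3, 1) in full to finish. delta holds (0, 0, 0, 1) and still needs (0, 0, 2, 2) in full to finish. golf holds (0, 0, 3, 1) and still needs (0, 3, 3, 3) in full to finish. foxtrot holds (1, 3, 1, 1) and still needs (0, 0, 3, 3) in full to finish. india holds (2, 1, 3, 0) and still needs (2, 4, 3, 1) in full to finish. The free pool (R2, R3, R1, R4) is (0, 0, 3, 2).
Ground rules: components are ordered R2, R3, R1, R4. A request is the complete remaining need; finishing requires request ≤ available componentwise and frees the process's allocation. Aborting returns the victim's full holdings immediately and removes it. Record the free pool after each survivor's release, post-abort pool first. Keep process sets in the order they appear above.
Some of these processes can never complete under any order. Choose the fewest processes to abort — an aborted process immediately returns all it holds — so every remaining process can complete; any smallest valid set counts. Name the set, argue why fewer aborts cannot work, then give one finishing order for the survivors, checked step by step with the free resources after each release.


The answer: abort india.
Key observation: the deadlocked charlie becomes finishable only because india released (2, 1, 3, 0); it completes at step 3 below.
Minimality: the empty abort set fails — the state is deadlocked as it stands.
One survivor order: delta, foxtrot, charlie, golf. Verifying each step (post-abort pool first):
  pool = (2, 1, 6, 2)
  run delta (needs (0, 0, 2, 2), free (2, 1, 6, 2)); after release of (0, 0, 0, 1) the pool is (2, 1, 6, 3)
  run foxtrot (needs (0, 0, 3, 3), free (2, 1, 6, 3)); after release of (1, 3, 1, 1) the pool is (3, 4, 7, 4)
  run charlie (needs (2, 4, 3, 1), free (3, 4, 7, 4)); after release of (1, 1, 1, 2) the pool is (4, 5, 8, 6)
  run golf (needs (0, 3, 3, 3), free (4, 5, 8, 6)); after release of (0, 0, 3, 1) the pool is (4, 5, 11, 7)


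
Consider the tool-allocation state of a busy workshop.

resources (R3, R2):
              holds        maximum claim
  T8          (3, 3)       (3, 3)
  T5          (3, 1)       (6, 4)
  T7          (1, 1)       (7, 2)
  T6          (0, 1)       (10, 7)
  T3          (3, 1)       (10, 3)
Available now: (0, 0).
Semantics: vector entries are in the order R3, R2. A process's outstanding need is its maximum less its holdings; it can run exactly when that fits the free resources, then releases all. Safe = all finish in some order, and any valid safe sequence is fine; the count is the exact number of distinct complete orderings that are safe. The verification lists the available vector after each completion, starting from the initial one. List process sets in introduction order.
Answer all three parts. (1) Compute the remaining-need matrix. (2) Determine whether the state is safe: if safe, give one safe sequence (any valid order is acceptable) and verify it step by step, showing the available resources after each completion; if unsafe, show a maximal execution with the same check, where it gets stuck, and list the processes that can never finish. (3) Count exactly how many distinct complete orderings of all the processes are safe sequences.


(1) Outstanding need per process (order R3, R2):
  T8: (0, 0)
  T5: (3, 3)
  T7: (6, 1)
  T6: (10, 6)
  T3: (7, 2)
(2) SAFE — a valid safe sequence is T8, T5, T7, T3, T6.
Key observation: T5 marks the first exact bind of the order: its need (3, 3) fits the free (3, 3) with zero slack on a requested resource.
Check, step by step:
  pool = (0, 0)
  T8: need (0, 0) fits (0, 0); releases (3, 3), pool now (3, 3)
  T5: need (3, 3) fits (3, 3); releases (3, 1), pool now (6, 4)
  T7: need (6, 1) fits (6, 4); releases (1, 1), pool now (7, 5)
  T3: need (7, 2) fits (7, 5); releases (3, 1), pool now (10, 6)
  T6: need (10, 6) fits (10, 6); releases (0, 1), pool now (10, 7)
(3) The exact count: 1 of the possible complete orderings is a safe sequence.


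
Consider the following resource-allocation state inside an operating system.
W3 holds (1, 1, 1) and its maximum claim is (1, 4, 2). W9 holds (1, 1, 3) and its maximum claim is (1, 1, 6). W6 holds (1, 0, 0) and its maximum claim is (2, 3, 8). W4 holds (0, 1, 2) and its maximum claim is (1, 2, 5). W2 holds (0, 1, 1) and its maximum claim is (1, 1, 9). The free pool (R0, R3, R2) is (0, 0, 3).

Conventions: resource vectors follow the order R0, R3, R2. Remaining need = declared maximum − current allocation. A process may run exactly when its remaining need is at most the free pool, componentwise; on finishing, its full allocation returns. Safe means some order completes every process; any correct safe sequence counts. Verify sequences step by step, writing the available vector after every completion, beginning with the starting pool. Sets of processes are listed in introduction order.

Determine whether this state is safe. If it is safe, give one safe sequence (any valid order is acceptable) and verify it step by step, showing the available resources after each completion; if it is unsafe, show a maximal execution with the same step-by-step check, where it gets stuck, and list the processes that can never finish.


SAFE. One safe sequence: W9, W4, W2, W3, W6.
Key observation: the order's first zero-slack moment is W9 ((0, 0, 3) needed, (0, 0, 3) free — a requested resource with nothing to spare).
Step-by-step check:
  pool = (0, 0, 3)
  W9: need (0, 0, 3) fits (0, 0, 3); releases (1, 1, 3), pool now (1, 1, 6)
  W4: need (1, 1, 3) fits (1, 1, 6); releases (0, 1, 2), pool now (1, 2, 8)
  W2: need (1, 0, 8) fits (1, 2, 8); releases (0, 1, 1), pool now (1, 3, 9)
  W3: need (0, 3, 1) fits (1, 3, 9); releases (1, 1, 1), pool now (2, 4, 10)
  W6: need (1, 3, 8) fits (2, 4, 10); releases (1, 0, 0), pool now (3, 4, 10)


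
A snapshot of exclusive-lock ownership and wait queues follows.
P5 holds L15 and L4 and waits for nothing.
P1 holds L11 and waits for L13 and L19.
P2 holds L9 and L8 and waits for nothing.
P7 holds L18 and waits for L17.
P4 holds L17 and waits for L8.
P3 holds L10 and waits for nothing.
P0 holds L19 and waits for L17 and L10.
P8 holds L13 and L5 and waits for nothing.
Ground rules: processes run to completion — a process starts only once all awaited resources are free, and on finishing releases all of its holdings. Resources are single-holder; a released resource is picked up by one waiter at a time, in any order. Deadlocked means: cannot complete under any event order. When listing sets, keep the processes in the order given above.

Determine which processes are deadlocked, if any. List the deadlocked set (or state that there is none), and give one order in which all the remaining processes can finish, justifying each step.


No process is deadlocked.
Key observation: the wait graph is acyclic; completion cascades from the unblocked processes through everyone else.
One completion order for the rest: P8, P2, P3, P4, P0, P5, P7, P1.
Step-by-step check:
  P8 waits on nothing -> runs at once and releases L13 and L5
  P2 waits on nothing -> runs at once and releases L9 and L8
  P3 waits on nothing -> runs at once and releases L10
  P4 waits on L8 — all released -> runs and releases L17
  P0 waits on L17 and L10 — all released -> runs and releases L19
  P5 waits on nothing -> runs at once and releases L15 and L4
  P7 waits on L17 — all released -> runs and releases L18
  P1 waits on L13 and L19 — all released -> runs and releases L11


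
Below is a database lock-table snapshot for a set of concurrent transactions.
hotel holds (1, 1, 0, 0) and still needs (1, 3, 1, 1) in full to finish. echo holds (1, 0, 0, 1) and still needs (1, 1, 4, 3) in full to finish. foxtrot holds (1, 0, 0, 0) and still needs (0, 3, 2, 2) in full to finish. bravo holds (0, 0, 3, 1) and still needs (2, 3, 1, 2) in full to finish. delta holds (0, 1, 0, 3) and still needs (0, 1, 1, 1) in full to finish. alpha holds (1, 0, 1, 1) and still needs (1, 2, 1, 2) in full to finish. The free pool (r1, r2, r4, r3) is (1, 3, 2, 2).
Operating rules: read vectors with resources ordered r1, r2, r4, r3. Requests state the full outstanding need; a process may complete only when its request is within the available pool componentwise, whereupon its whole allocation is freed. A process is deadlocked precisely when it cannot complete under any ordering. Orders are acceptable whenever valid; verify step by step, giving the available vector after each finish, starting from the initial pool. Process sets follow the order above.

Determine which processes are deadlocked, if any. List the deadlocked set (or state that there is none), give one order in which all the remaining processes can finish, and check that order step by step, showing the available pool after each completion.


No process is deadlocked.
Key observation: hotel leads a chain of completions in which each release enables another process.
One completion order for the rest: hotel, bravo, foxtrot, delta, alpha, echo. Check, step by step:
  pool = (1, 3, 2, 2)
  hotel needs (1, 3, 1, 1) <= (1, 3, 2, 2) -> finishes; pool += (1, 1, 0, 0) = (2, 4, 2, 2)
  bravo needs (2, 3, 1, 2) <= (2, 4, 2, 2) -> finishes; pool += (0, 0, 3, 1) = (2, 4, 5, 3)
  foxtrot needs (0, 3, 2, 2) <= (2, 4, 5, 3) -> finishes; pool += (1, 0, 0, 0) = (3, 4, 5, 3)
  delta needs (0, 1, 1, 1) <= (3, 4, 5, 3) -> finishes; pool += (0, 1, 0, 3) = (3, 5, 5, 6)
  alpha needs (1, 2, 1, 2) <= (3, 5, 5, 6) -> finishes; pool += (1, 0, 1, 1) = (4, 5, 6, 7)
  echo needs (1, 1, 4, 3) <= (4, 5, 6, 7) -> finishes; pool += (1, 0, 0, 1) = (5, 5, 6, 8)


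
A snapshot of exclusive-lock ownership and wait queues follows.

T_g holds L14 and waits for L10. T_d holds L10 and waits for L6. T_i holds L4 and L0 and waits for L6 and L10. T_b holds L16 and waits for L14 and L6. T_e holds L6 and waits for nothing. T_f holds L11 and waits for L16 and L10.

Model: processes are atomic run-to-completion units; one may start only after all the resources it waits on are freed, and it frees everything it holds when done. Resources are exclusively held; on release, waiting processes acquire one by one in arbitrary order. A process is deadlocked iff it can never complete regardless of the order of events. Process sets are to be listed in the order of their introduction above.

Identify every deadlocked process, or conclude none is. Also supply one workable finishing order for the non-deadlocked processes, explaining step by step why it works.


No process is deadlocked.
Key observation: the waits form no ring: some process can always run, and its releases unblock the others one by one.
The rest can finish in the order T_e, T_d, T_g, T_i, T_b, T_f.
Step-by-step check:
  T_e waits on nothing -> runs at once and releases L6
  T_d: everything it awaited (L6) is free; runs, freeing L10
  T_g: everything it awaited (L10) is free; runs, freeing L14
  T_i: everything it awaited (L6 and L10) is free; runs, freeing L4 and L0
  T_b: everything it awaited (L14 and L6) is free; runs, freeing L16
  T_f: everything it awaited (L16 and L10) is free; runs, freeing L11


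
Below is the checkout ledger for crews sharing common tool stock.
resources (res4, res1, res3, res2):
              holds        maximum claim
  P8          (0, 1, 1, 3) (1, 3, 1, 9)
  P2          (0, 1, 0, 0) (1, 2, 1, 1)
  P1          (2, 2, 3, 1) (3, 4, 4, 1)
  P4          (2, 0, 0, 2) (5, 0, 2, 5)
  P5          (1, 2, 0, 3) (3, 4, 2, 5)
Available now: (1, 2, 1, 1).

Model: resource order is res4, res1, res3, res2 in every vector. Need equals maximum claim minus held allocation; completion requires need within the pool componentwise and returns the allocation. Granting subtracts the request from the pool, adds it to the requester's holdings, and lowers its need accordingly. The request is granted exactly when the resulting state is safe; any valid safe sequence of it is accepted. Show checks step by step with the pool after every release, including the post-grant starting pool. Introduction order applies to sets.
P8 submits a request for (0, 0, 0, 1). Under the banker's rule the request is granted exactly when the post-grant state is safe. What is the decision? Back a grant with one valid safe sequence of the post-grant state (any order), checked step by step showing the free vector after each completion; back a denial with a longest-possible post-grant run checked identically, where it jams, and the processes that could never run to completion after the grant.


DENY: after the grant no complete ordering would exist.
Key observation: res2 is the bottleneck — with P1, P2 done the pool holds (3, 5, 4, 1), short of every remaining need.
After a pretend grant, a maximal execution: P1, P2 — then nothing else fits. Step-by-step check:
  pool = (1, 2, 1, 0)
  P1 needs (1, 2, 1, 0) <= (1, 2, 1, 0) -> finishes; pool += (2, 2, 3, 1) = (3, 4, 4, 1)
  P2 needs (1, 1, 1, 1) <= (3, 4, 4, 1) -> finishes; pool += (0, 1, 0, 0) = (3, 5, 4, 1)
  blocked: P8 wants (1, 2, 0, 5), pool (3, 5, 4, 1) — not enough res2
  blocked: P4 wants (3, 0, 2, 3), pool (3, 5, 4, 1) — not enough res2
  blocked: P5 wants (2, 2, 2, 2), pool (3, 5, 4, 1) — not enough res2
Had the request been granted, P8, P4 and P5 could never finish.


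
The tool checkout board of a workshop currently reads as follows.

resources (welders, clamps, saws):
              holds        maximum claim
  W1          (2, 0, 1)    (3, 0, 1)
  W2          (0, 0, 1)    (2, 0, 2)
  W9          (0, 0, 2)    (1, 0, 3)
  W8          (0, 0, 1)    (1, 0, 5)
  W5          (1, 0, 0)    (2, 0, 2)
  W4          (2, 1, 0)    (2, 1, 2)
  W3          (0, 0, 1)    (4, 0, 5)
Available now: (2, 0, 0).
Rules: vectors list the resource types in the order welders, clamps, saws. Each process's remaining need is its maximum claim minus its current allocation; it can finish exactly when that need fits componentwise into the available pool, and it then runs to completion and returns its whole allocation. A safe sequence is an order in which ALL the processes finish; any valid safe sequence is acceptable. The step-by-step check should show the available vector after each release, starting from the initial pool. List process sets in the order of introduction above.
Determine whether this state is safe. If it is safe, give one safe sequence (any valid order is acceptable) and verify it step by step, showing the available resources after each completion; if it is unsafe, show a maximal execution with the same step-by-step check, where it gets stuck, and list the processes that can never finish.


SAFE, for example via the order W1, W9, W2, W4, W3, W5, W8.
Key observation: the first exact fit in this order is W9 — it needs (1, 0, 1) with (4, 0, 1) free, meeting a requested resource to the last unit.
Step-by-step check:
  pool = (2, 0, 0)
  W1: need (1, 0, 0) fits (2, 0, 0); releases (2, 0, 1), pool now (4, 0, 1)
  W9: need (1, 0, 1) fits (4, 0, 1); releases (0, 0, 2), pool now (4, 0, 3)
  W2: need (2, 0, 1) fits (4, 0, 3); releases (0, 0, 1), pool now (4, 0, 4)
  W4: need (0, 0, 2) fits (4, 0, 4); releases (2, 1, 0), pool now (6, 1, 4)
  W3: need (4, 0, 4) fits (6, 1, 4); releases (0, 0, 1), pool now (6, 1, 5)
  W5: need (1, 0, 2) fits (6, 1, 5); releases (1, 0, 0), pool now (7, 1, 5)
  W8: need (1, 0, 4) fits (7, 1, 5); releases (0, 0, 1), pool now (7, 1, 6)


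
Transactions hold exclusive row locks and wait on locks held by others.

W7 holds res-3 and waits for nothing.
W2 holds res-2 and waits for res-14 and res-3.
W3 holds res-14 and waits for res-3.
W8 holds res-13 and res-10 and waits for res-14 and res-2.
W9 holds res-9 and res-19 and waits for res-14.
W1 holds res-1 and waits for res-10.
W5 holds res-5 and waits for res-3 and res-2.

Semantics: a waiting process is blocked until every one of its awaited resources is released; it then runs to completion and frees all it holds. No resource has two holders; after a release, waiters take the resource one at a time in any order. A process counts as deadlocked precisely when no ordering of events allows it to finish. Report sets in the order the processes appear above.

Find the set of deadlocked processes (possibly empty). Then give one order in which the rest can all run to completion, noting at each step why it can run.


The deadlocked set is empty.
Key observation: there is no circular wait here — follow any chain and it reaches a process that is free to run now.
The rest can finish in the order W7, W3, W2, W5, W8, W9, W1.
Step-by-step check:
  W7: no waits; runs immediately, freeing res-3
  W3 waits on res-3 — all released -> runs and releases res-14
  W2 waits on res-14 and res-3 — all released -> runs and releases res-2
  W5 waits on res-3 and res-2 — all released -> runs and releases res-5
  W8 waits on res-14 and res-2 — all released -> runs and releases res-13 and res-10
  W9 waits on res-14 — all released -> runs and releases res-9 and res-19
  W1 waits on res-10 — all released -> runs and releases res-1


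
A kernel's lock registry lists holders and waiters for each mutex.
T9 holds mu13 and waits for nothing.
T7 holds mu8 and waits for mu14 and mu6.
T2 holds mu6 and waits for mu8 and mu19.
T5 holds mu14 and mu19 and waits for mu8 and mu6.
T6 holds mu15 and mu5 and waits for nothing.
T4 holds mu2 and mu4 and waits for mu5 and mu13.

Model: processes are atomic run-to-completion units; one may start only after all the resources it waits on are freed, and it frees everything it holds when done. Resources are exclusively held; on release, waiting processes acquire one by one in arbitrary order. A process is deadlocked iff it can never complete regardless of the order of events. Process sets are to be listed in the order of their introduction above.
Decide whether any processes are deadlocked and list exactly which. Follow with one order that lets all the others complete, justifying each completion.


Deadlocked set: T7, T2 and T5.
Key observation: the cycle T7 -> T2 -> T7 can never break — each member waits on the next; T5 is caught in further circular waits.
The rest can finish in the order T9, T6, T4.
Check, step by step:
  T9: no waits; runs immediately, freeing mu13
  T6: no waits; runs immediately, freeing mu15 and mu5
  T4 waits on mu5 and mu13 — all released -> runs and releases mu2 and mu4


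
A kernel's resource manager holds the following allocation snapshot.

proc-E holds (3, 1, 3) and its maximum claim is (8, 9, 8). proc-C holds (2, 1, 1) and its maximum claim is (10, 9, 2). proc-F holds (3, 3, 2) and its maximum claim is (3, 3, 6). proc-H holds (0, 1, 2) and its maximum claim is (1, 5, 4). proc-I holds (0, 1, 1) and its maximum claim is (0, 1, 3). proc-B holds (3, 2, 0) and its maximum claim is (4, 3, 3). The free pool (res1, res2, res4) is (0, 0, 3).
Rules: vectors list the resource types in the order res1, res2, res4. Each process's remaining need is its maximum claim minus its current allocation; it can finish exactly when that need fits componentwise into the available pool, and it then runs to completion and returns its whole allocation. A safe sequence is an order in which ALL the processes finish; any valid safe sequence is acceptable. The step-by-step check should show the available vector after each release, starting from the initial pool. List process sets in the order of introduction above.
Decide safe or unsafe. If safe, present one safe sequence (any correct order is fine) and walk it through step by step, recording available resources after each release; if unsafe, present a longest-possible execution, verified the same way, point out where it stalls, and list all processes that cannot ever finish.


UNSAFE — no complete ordering exists.
Key observation: the wall is res2: completing proc-I, proc-F, proc-H, proc-B brings the pool only to (6, 7, 8), and all the rest need more.
The run proc-I, proc-F, proc-H, proc-B cannot be extended any further. Step-by-step check:
  pool = (0, 0, 3)
  proc-I: need (0, 0, 2) fits (0, 0, 3); releases (0, 1, 1), pool now (0, 1, 4)
  proc-F: need (0, 0, 4) fits (0, 1, 4); releases (3, 3, 2), pool now (3, 4, 6)
  proc-H: need (1, 4, 2) fits (3, 4, 6); releases (0, 1, 2), pool now (3, 5, 8)
  proc-B: need (1, 1, 3) fits (3, 5, 8); releases (3, 2, 0), pool now (6, 7, 8)
  blocked: proc-E wants (5, 8, 5), pool (6, 7, 8) — not enough res2
  blocked: proc-C wants (8, 8, 1), pool (6, 7, 8) — not enough res1 and res2
Never able to finish: proc-E and proc-C.


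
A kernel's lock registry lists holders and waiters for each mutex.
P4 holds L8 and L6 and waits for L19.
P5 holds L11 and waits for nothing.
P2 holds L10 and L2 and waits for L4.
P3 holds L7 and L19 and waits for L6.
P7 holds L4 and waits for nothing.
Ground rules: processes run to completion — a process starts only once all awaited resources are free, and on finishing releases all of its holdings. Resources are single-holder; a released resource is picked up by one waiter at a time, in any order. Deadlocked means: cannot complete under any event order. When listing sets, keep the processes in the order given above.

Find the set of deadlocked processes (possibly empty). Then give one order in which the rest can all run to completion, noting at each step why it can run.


The deadlocked set is P4 and P3.
Key observation: along P4 -> P3 -> P4, each member waits on what the next one holds — a deadlock; no other process is dragged down with it.
One completion order for the rest: P7, P5, P2.
Walking it through:
  P7 waits on nothing -> runs at once and releases L4
  P5 waits on nothing -> runs at once and releases L11
  run P2 (all its waits — L4 — are resolved); releases L10 and L2


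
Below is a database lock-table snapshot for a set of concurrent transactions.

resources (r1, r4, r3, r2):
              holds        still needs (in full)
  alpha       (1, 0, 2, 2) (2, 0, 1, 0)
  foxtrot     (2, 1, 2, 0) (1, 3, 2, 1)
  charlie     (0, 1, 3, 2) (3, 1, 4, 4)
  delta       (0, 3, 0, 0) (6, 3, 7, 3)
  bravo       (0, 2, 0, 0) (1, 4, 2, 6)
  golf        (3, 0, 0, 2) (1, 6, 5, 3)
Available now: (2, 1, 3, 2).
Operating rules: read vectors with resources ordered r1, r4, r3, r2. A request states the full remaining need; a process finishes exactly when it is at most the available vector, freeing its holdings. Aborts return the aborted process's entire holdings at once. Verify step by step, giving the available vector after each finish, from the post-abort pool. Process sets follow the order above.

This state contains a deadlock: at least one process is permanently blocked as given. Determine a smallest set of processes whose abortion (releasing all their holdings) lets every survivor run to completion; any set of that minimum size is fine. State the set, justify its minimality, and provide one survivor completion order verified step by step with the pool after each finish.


Abort delta.
Key observation: no ordering could ever have run bravo before the abort of delta; with (0, 3, 0, 0) back in the pool it fits at step 3.
Minimality: the empty abort set fails — the state is deadlocked as it stands.
Survivors finish in the order: alpha, charlie, bravo, golf, foxtrot. Walking it through (pool after the aborts first):
  pool = (2, 4, 3, 2)
  run alpha (needs (2, 0, 1, 0), free (2, 4, 3, 2)); after release of (1, 0, 2, 2) the pool is (3, 4, 5, 4)
  run charlie (needs (3, 1, 4, 4), free (3, 4, 5, 4)); after release of (0, 1, 3, 2) the pool is (3, 5, 8, 6)
  run bravo (needs (1, 4, 2, 6), free (3, 5, 8, 6)); after release of (0, 2, 0, 0) the pool is (3, 7, 8, 6)
  run golf (needs (1, 6, 5, 3), free (3, 7, 8, 6)); after release of (3, 0, 0, 2) the pool is (6, 7, 8, 8)
  run foxtrot (needs (1, 3, 2, 1), free (6, 7, 8, 8)); after release of (2, 1, 2, 0) the pool is (8, 8, 10, 8)


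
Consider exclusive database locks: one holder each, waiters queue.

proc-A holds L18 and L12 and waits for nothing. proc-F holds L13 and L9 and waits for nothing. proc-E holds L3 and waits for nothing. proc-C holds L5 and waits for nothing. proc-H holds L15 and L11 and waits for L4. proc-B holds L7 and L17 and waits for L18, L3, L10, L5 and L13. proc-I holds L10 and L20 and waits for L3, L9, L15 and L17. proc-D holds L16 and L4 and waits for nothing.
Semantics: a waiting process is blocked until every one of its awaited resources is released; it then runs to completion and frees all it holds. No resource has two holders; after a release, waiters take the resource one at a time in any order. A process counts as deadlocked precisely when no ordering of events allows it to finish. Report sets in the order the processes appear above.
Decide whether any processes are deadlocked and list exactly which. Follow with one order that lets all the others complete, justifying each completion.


Deadlocked: proc-B and proc-I.
Key observation: nobody on the ring proc-B -> proc-I -> proc-B can start until another member finishes, which never happens; no other process is dragged down with it.
A valid finishing order for the others: proc-A, proc-F, proc-E, proc-D, proc-H, proc-C.
Check, step by step:
  proc-A: no waits; runs immediately, freeing L18 and L12
  proc-F: no waits; runs immediately, freeing L13 and L9
  proc-E: no waits; runs immediately, freeing L3
  proc-D: no waits; runs immediately, freeing L16 and L4
  run proc-H (all its waits — L4 — are resolved); releases L15 and L11
  proc-C: no waits; runs immediately, freeing L5


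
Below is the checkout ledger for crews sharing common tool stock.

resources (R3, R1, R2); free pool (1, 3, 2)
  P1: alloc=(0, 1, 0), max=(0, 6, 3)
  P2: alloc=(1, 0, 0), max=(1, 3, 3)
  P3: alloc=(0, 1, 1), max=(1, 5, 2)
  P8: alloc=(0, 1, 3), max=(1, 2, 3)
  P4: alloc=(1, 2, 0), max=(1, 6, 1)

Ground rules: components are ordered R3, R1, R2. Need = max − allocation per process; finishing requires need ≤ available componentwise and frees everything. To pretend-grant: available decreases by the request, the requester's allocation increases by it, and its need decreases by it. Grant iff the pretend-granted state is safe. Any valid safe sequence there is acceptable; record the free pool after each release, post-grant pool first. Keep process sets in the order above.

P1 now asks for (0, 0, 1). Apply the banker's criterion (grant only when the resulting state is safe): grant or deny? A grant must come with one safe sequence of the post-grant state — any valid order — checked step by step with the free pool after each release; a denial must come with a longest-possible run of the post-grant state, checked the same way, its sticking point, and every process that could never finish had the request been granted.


GRANT — the state after the grant stays safe, e.g. via P8, P4, P1, P3, P2.
Key observation: after the grant the pool drops to (1, 3, 1), which still lets P8 finish first and unwind the rest.
Step-by-step check of the post-grant state:
  pool = (1, 3, 1)
  run P8 (needs (1, 1, 0), free (1, 3, 1)); after release of (0, 1, 3) the pool is (1, 4, 4)
  run P4 (needs (0, 4, 1), free (1, 4, 4)); after release of (1, 2, 0) the pool is (2, 6, 4)
  run P1 (needs (0, 5, 2), free (2, 6, 4)); after release of (0, 1, 1) the pool is (2, 7, 5)
  run P3 (needs (1, 4, 1), free (2, 7, 5)); after release of (0, 1, 1) the pool is (2, 8, 6)
  run P2 (needs (0, 3, 3), free (2, 8, 6)); after release of (1, 0, 0) the pool is (3, 8, 6)


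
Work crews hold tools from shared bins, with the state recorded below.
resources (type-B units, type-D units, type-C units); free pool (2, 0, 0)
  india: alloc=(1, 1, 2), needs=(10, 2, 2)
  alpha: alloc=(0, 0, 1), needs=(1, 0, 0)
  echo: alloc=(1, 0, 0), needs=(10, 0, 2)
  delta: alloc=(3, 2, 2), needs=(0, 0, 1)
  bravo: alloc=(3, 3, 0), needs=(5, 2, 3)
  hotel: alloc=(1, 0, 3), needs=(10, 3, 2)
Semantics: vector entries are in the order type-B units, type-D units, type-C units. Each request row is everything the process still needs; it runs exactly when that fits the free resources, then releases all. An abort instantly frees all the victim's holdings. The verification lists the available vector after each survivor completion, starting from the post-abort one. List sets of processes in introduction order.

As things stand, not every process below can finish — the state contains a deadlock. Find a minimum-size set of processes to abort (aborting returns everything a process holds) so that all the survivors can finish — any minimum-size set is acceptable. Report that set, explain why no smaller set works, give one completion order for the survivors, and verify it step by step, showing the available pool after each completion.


The answer: abort echo and hotel.
Key observation: the deadlocked india becomes finishable only because echo and hotel released (2, 0, 3); it completes at step 4 below.
Why nothing smaller works — every single abort fails: india alone leaves echo blocked (short on type-B units); alpha alone leaves india blocked (short on type-B units); echo alone leaves india blocked (short on type-B units); delta alone leaves india blocked (short on type-B units); bravo alone leaves india blocked (short on type-B units); hotel alone leaves india blocked (short on type-B units).
The survivors complete as delta, bravo, alpha, india. Check, step by step (starting from the post-abort pool):
  pool = (4, 0, 3)
  run delta (needs (0, 0, 1), free (4, 0, 3)); after release of (3, 2, 2) the pool is (7, 2, 5)
  run bravo (needs (5, 2, 3), free (7, 2, 5)); after release of (3, 3, 0) the pool is (10, 5, 5)
  run alpha (needs (1, 0, 0), free (10, 5, 5)); after release of (0, 0, 1) the pool is (10, 5, 6)
  run india (needs (10, 2, 2), free (10, 5, 6)); after release of (1, 1, 2) the pool is (11, 6, 8)


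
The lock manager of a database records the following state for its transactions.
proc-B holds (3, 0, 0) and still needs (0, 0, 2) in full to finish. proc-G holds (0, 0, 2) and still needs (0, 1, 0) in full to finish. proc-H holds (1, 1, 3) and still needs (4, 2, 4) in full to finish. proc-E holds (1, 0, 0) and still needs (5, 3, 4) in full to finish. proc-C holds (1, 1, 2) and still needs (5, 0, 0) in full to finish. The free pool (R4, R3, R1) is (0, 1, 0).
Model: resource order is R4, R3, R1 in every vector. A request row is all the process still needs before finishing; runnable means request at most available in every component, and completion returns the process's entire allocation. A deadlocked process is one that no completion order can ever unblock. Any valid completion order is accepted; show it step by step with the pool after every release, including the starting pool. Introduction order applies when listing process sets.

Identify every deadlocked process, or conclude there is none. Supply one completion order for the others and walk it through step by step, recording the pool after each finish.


Deadlocked: proc-H, proc-E and proc-C.
Key observation: the wall is R4: completing proc-G, proc-B brings the pool only to (3, 1, 2), and all the rest need more.
A valid finishing order for the others: proc-G, proc-B. Check, step by step:
  pool = (0, 1, 0)
  proc-G needs (0, 1, 0) <= (0, 1, 0) -> finishes; pool += (0, 0, 2) = (0, 1, 2)
  proc-B needs (0, 0, 2) <= (0, 1, 2) -> finishes; pool += (3, 0, 0) = (3, 1, 2)
The blocked processes can never fit:
  proc-H cannot run: need (4, 2, 4) vs free (3, 1, 2) (insufficient R4, R3 and R1)
  proc-E cannot run: need (5, 3, 4) vs free (3, 1, 2) (insufficient R4, R3 and R1)
  proc-C cannot run: need (5, 0, 0) vs free (3, 1, 2) (insufficient R4)
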